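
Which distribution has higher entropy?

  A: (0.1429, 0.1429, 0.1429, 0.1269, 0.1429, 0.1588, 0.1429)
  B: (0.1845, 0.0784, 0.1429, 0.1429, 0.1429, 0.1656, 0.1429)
A

Both distributions are close to uniform, making this a harder comparison.

H(A) = 2.8048 bits
H(B) = 2.7717 bits

The distribution closer to uniform has higher entropy.
Answer: A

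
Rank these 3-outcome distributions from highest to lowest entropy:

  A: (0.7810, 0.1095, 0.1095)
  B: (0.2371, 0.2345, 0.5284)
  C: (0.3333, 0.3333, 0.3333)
C > B > A

Key insight: Entropy is maximized by uniform distributions and minimized by concentrated distributions.

- Uniform distributions have maximum entropy log₂(3) = 1.5850 bits
- The more "peaked" or concentrated a distribution, the lower its entropy

Entropies:
  H(A) = 0.9773 bits
  H(B) = 1.4693 bits
  H(C) = 1.5850 bits

Ranking: C > B > A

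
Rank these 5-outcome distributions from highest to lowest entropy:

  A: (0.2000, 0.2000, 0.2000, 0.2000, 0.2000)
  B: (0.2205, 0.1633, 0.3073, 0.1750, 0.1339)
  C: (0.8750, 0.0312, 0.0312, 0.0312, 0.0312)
A > B > C

Key insight: Entropy is maximized by uniform distributions and minimized by concentrated distributions.

- Uniform distributions have maximum entropy log₂(5) = 2.3219 bits
- The more "peaked" or concentrated a distribution, the lower its entropy

Entropies:
  H(A) = 2.3219 bits
  H(B) = 2.2594 bits
  H(C) = 0.7936 bits

Ranking: A > B > C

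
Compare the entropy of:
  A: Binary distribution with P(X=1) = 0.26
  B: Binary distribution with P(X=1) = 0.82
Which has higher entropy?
A

For binary distributions, entropy is maximized at p=0.5 and decreases as p moves toward 0 or 1.

H(A) = H(0.26) = 0.8267 bits
H(B) = H(0.82) = 0.6801 bits

Distribution A (p=0.26) is closer to uniform (p=0.5), so it has higher entropy.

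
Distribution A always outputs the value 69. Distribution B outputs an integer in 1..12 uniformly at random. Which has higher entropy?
B

A is deterministic, so H(A) = 0. B is uniform over 12 outcomes, so H(B) = log₂(12) = 3.585 bits. Any distribution with genuine randomness has higher entropy than a deterministic one.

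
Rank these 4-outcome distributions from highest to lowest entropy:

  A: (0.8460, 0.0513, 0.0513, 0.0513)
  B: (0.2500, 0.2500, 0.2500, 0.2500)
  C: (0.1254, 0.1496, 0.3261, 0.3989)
B > C > A

Key insight: Entropy is maximized by uniform distributions and minimized by concentrated distributions.

- Uniform distributions have maximum entropy log₂(4) = 2.0000 bits
- The more "peaked" or concentrated a distribution, the lower its entropy

Entropies:
  H(A) = 0.8638 bits
  H(B) = 2.0000 bits
  H(C) = 1.8417 bits

Ranking: B > C > A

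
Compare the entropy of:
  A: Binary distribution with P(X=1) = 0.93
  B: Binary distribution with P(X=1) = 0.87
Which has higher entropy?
B

For binary distributions, entropy is maximized at p=0.5 and decreases as p moves toward 0 or 1.

H(A) = H(0.93) = 0.3659 bits
H(B) = H(0.87) = 0.5574 bits

Distribution B (p=0.87) is closer to uniform (p=0.5), so it has higher entropy.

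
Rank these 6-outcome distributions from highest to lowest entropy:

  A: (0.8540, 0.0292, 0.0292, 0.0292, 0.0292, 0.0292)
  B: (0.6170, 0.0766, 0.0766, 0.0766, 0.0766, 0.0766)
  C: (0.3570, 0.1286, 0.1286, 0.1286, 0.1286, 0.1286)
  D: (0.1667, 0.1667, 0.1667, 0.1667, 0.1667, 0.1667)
D > C > B > A

Key insight: Entropy is maximized by uniform distributions and minimized by concentrated distributions.

Entropies:
  H(A) = 0.9387 bits
  H(B) = 1.8494 bits
  H(C) = 2.4332 bits
  H(D) = 2.5850 bits

Ranking: D > C > B > A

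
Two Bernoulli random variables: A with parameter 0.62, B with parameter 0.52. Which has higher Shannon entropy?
B

For binary distributions, entropy is maximized at p=0.5 and decreases as p moves toward 0 or 1.

H(A) = H(0.62) = 0.9580 bits
H(B) = H(0.52) = 0.9988 bits

Distribution B (p=0.52) is closer to uniform (p=0.5), so it has higher entropy.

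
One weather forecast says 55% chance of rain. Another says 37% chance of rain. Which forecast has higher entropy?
55% forecast

Treat each forecast as a Bernoulli distribution. Binary entropy is maximized at p=0.5 and falls off symmetrically toward 0 or 1. The 55% forecast is closer to 50%, so it is more uncertain. H(55%) ≈ 0.993 bits, H(37%) ≈ 0.951 bits.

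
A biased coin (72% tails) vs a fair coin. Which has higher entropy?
Fair coin

The fair coin is uniform (p=0.5), maximizing binary entropy at 1 bit. The biased coin has H(0.72) ≈ 0.855 bits — its outcome is more predictable, so its entropy is lower.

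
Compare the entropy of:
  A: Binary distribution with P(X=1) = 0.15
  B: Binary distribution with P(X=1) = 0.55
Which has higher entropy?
B

For binary distributions, entropy is maximized at p=0.5 and decreases as p moves toward 0 or 1.

H(A) = H(0.15) = 0.6098 bits
H(B) = H(0.55) = 0.9928 bits

Distribution B (p=0.55) is closer to uniform (p=0.5), so it has higher entropy.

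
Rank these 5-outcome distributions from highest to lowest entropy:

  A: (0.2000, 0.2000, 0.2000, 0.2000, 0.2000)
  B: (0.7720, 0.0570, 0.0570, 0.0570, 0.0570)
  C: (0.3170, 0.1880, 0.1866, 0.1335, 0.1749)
A > C > B

Key insight: Entropy is maximized by uniform distributions and minimized by concentrated distributions.

- Uniform distributions have maximum entropy log₂(5) = 2.3219 bits
- The more "peaked" or concentrated a distribution, the lower its entropy

Entropies:
  H(A) = 2.3219 bits
  H(B) = 1.2305 bits
  H(C) = 2.2585 bits

Ranking: A > C > B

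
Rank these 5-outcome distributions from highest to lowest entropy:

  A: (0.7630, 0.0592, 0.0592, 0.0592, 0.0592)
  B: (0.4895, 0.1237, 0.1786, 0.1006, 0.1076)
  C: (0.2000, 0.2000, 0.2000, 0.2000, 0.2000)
C > B > A

Key insight: Entropy is maximized by uniform distributions and minimized by concentrated distributions.

- Uniform distributions have maximum entropy log₂(5) = 2.3219 bits
- The more "peaked" or concentrated a distribution, the lower its entropy

Entropies:
  H(A) = 1.2640 bits
  H(B) = 2.0008 bits
  H(C) = 2.3219 bits

Ranking: C > B > A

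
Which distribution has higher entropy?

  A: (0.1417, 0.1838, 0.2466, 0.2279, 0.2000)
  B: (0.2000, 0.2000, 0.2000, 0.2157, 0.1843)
B

Both distributions are close to uniform, making this a harder comparison.

H(A) = 2.2973 bits
H(B) = 2.3202 bits

The distribution closer to uniform has higher entropy.
Answer: B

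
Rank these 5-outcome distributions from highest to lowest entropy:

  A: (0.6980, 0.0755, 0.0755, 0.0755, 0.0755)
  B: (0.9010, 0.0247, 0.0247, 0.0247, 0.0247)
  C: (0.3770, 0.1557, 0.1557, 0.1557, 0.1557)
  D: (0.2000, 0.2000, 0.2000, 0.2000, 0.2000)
D > C > A > B

Key insight: Entropy is maximized by uniform distributions and minimized by concentrated distributions.

Entropies:
  H(A) = 1.4877 bits
  H(B) = 0.6638 bits
  H(C) = 2.2019 bits
  H(D) = 2.3219 bits

Ranking: D > C > A > B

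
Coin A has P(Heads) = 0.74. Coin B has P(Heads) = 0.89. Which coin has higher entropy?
A

For binary distributions, entropy is maximized at p=0.5 and decreases as p moves toward 0 or 1.

H(A) = H(0.74) = 0.8267 bits
H(B) = H(0.89) = 0.4999 bits

Distribution A (p=0.74) is closer to uniform (p=0.5), so it has higher entropy.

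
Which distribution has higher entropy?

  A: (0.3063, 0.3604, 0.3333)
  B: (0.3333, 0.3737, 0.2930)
A

Both distributions are close to uniform, making this a harder comparison.

H(A) = 1.5818 bits
H(B) = 1.5779 bits

The distribution closer to uniform has higher entropy.
Answer: A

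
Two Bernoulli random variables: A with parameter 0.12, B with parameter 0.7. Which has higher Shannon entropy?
B

For binary distributions, entropy is maximized at p=0.5 and decreases as p moves toward 0 or 1.

H(A) = H(0.12) = 0.5294 bits
H(B) = H(0.7) = 0.8813 bits

Distribution B (p=0.7) is closer to uniform (p=0.5), so it has higher entropy.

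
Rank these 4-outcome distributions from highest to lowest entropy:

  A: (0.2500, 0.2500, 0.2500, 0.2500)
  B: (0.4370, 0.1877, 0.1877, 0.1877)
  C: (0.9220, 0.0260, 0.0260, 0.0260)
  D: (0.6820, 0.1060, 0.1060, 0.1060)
A > B > D > C

Key insight: Entropy is maximized by uniform distributions and minimized by concentrated distributions.

Entropies:
  H(A) = 2.0000 bits
  H(B) = 1.8809 bits
  H(C) = 0.5187 bits
  H(D) = 1.4062 bits

Ranking: A > B > D > C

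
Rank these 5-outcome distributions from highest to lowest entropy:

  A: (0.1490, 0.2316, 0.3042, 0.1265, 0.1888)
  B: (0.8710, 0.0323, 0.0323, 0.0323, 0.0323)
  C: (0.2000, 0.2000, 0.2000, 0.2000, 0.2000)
C > A > B

Key insight: Entropy is maximized by uniform distributions and minimized by concentrated distributions.

- Uniform distributions have maximum entropy log₂(5) = 2.3219 bits
- The more "peaked" or concentrated a distribution, the lower its entropy

Entropies:
  H(A) = 2.2516 bits
  H(B) = 0.8127 bits
  H(C) = 2.3219 bits

Ranking: C > A > B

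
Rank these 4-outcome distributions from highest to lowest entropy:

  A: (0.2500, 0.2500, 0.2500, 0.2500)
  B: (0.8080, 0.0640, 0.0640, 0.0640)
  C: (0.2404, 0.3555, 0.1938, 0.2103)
A > C > B

Key insight: Entropy is maximized by uniform distributions and minimized by concentrated distributions.

- Uniform distributions have maximum entropy log₂(4) = 2.0000 bits
- The more "peaked" or concentrated a distribution, the lower its entropy

Entropies:
  H(A) = 2.0000 bits
  H(B) = 1.0099 bits
  H(C) = 1.9567 bits

Ranking: A > C > B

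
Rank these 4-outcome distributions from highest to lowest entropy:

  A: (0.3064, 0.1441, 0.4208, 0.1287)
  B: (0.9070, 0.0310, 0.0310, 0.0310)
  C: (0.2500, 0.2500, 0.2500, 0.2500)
C > A > B

Key insight: Entropy is maximized by uniform distributions and minimized by concentrated distributions.

- Uniform distributions have maximum entropy log₂(4) = 2.0000 bits
- The more "peaked" or concentrated a distribution, the lower its entropy

Entropies:
  H(A) = 1.8318 bits
  H(B) = 0.5938 bits
  H(C) = 2.0000 bits

Ranking: C > A > B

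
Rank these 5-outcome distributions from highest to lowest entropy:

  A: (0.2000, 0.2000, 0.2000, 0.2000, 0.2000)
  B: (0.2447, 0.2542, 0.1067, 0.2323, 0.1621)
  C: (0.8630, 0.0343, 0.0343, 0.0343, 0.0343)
A > B > C

Key insight: Entropy is maximized by uniform distributions and minimized by concentrated distributions.

- Uniform distributions have maximum entropy log₂(5) = 2.3219 bits
- The more "peaked" or concentrated a distribution, the lower its entropy

Entropies:
  H(A) = 2.3219 bits
  H(B) = 2.2584 bits
  H(C) = 0.8503 bits

Ranking: A > B > C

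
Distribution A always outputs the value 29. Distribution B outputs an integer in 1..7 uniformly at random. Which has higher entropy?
B

A is deterministic, so H(A) = 0. B is uniform over 7 outcomes, so H(B) = log₂(7) = 2.807 bits. Any distribution with genuine randomness has higher entropy than a deterministic one.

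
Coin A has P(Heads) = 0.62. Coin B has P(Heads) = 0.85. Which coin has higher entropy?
A

For binary distributions, entropy is maximized at p=0.5 and decreases as p moves toward 0 or 1.

H(A) = H(0.62) = 0.9580 bits
H(B) = H(0.85) = 0.6098 bits

Distribution A (p=0.62) is closer to uniform (p=0.5), so it has higher entropy.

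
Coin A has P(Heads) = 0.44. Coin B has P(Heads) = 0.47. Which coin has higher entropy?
B

For binary distributions, entropy is maximized at p=0.5 and decreases as p moves toward 0 or 1.

H(A) = H(0.44) = 0.9896 bits
H(B) = H(0.47) = 0.9974 bits

Distribution B (p=0.47) is closer to uniform (p=0.5), so it has higher entropy.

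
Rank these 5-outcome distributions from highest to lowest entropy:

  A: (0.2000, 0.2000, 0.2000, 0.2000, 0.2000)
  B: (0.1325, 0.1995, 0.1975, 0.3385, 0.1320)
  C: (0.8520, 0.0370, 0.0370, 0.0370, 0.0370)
A > B > C

Key insight: Entropy is maximized by uniform distributions and minimized by concentrated distributions.

- Uniform distributions have maximum entropy log₂(5) = 2.3219 bits
- The more "peaked" or concentrated a distribution, the lower its entropy

Entropies:
  H(A) = 2.3219 bits
  H(B) = 2.2271 bits
  H(C) = 0.9008 bits

Ranking: A > B > C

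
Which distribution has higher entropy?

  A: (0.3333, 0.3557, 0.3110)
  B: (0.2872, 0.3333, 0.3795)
A

Both distributions are close to uniform, making this a harder comparison.

H(A) = 1.5828 bits
H(B) = 1.5757 bits

The distribution closer to uniform has higher entropy.
Answer: A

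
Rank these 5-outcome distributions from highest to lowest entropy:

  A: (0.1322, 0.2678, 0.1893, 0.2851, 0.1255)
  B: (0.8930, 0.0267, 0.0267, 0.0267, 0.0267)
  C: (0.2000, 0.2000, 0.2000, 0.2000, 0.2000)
C > A > B

Key insight: Entropy is maximized by uniform distributions and minimized by concentrated distributions.

- Uniform distributions have maximum entropy log₂(5) = 2.3219 bits
- The more "peaked" or concentrated a distribution, the lower its entropy

Entropies:
  H(A) = 2.2415 bits
  H(B) = 0.7048 bits
  H(C) = 2.3219 bits

Ranking: C > A > B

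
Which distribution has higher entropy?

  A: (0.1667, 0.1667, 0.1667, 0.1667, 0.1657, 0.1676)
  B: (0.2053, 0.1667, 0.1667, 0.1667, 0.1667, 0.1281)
A

Both distributions are close to uniform, making this a harder comparison.

H(A) = 2.5850 bits
H(B) = 2.5719 bits

The distribution closer to uniform has higher entropy.
Answer: A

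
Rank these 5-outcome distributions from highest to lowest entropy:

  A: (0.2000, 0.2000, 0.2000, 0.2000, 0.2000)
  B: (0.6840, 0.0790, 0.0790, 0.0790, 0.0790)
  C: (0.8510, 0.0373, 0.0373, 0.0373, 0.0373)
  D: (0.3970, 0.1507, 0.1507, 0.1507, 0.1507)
A > D > B > C

Key insight: Entropy is maximized by uniform distributions and minimized by concentrated distributions.

Entropies:
  H(A) = 2.3219 bits
  H(B) = 1.5320 bits
  H(C) = 0.9053 bits
  H(D) = 2.1752 bits

Ranking: A > D > B > C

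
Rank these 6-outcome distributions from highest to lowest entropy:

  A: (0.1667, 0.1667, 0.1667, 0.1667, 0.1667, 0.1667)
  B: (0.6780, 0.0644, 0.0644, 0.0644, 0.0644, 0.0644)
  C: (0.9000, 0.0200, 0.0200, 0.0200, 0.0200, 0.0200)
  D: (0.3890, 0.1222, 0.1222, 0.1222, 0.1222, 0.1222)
A > D > B > C

Key insight: Entropy is maximized by uniform distributions and minimized by concentrated distributions.

Entropies:
  H(A) = 2.5850 bits
  H(B) = 1.6542 bits
  H(C) = 0.7012 bits
  H(D) = 2.3828 bits

Ranking: A > D > B > C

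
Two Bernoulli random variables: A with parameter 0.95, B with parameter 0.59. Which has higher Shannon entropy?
B

For binary distributions, entropy is maximized at p=0.5 and decreases as p moves toward 0 or 1.

H(A) = H(0.95) = 0.2864 bits
H(B) = H(0.59) = 0.9765 bits

Distribution B (p=0.59) is closer to uniform (p=0.5), so it has higher entropy.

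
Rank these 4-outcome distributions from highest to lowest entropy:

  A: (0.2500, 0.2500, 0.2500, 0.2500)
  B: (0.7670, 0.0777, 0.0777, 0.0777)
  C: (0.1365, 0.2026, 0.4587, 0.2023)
A > C > B

Key insight: Entropy is maximized by uniform distributions and minimized by concentrated distributions.

- Uniform distributions have maximum entropy log₂(4) = 2.0000 bits
- The more "peaked" or concentrated a distribution, the lower its entropy

Entropies:
  H(A) = 2.0000 bits
  H(B) = 1.1525 bits
  H(C) = 1.8409 bits

Ranking: A > C > B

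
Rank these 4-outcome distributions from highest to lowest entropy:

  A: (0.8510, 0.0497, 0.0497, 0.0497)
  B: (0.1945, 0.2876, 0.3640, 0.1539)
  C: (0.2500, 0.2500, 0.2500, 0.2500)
C > B > A

Key insight: Entropy is maximized by uniform distributions and minimized by concentrated distributions.

- Uniform distributions have maximum entropy log₂(4) = 2.0000 bits
- The more "peaked" or concentrated a distribution, the lower its entropy

Entropies:
  H(A) = 0.8435 bits
  H(B) = 1.9227 bits
  H(C) = 2.0000 bits

Ranking: C > B > A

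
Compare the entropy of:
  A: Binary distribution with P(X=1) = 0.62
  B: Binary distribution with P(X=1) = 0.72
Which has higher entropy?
A

For binary distributions, entropy is maximized at p=0.5 and decreases as p moves toward 0 or 1.

H(A) = H(0.62) = 0.9580 bits
H(B) = H(0.72) = 0.8555 bits

Distribution A (p=0.62) is closer to uniform (p=0.5), so it has higher entropy.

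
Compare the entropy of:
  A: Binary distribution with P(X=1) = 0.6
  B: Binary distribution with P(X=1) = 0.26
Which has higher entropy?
A

For binary distributions, entropy is maximized at p=0.5 and decreases as p moves toward 0 or 1.

H(A) = H(0.6) = 0.9710 bits
H(B) = H(0.26) = 0.8267 bits

Distribution A (p=0.6) is closer to uniform (p=0.5), so it has higher entropy.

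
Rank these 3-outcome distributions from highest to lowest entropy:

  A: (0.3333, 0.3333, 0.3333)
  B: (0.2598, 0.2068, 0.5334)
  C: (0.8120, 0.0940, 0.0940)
A > B > C

Key insight: Entropy is maximized by uniform distributions and minimized by concentrated distributions.

- Uniform distributions have maximum entropy log₂(3) = 1.5850 bits
- The more "peaked" or concentrated a distribution, the lower its entropy

Entropies:
  H(A) = 1.5850 bits
  H(B) = 1.4591 bits
  H(C) = 0.8853 bits

Ranking: A > B > C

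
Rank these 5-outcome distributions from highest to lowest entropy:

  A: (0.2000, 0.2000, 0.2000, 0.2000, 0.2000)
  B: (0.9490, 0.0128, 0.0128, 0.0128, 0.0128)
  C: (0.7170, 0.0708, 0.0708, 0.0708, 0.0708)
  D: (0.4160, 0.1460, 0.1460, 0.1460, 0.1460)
A > D > C > B

Key insight: Entropy is maximized by uniform distributions and minimized by concentrated distributions.

Entropies:
  H(A) = 2.3219 bits
  H(B) = 0.3926 bits
  H(C) = 1.4255 bits
  H(D) = 2.1475 bits

Ranking: A > D > C > B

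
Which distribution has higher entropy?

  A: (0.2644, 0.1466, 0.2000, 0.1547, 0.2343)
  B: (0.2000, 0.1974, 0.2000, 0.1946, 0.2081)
B

Both distributions are close to uniform, making this a harder comparison.

H(A) = 2.2849 bits
H(B) = 2.3216 bits

The distribution closer to uniform has higher entropy.
Answer: B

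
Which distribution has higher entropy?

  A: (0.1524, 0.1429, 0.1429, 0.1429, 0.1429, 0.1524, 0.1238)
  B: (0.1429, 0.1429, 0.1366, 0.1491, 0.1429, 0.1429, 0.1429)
B

Both distributions are close to uniform, making this a harder comparison.

H(A) = 2.8045 bits
H(B) = 2.8070 bits

The distribution closer to uniform has higher entropy.
Answer: B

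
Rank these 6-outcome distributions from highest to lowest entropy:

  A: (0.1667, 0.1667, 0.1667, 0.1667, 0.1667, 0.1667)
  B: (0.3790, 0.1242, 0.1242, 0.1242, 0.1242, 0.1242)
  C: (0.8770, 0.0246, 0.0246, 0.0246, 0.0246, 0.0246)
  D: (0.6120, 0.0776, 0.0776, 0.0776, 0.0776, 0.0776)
A > B > D > C

Key insight: Entropy is maximized by uniform distributions and minimized by concentrated distributions.

Entropies:
  H(A) = 2.5850 bits
  H(B) = 2.3993 bits
  H(C) = 0.8235 bits
  H(D) = 1.8644 bits

Ranking: A > B > D > C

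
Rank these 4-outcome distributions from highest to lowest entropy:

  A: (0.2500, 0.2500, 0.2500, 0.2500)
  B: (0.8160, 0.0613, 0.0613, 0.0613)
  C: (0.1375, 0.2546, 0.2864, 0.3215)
A > C > B

Key insight: Entropy is maximized by uniform distributions and minimized by concentrated distributions.

- Uniform distributions have maximum entropy log₂(4) = 2.0000 bits
- The more "peaked" or concentrated a distribution, the lower its entropy

Entropies:
  H(A) = 2.0000 bits
  H(B) = 0.9804 bits
  H(C) = 1.9390 bits

Ranking: A > C > B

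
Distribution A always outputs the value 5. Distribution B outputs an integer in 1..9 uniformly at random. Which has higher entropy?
B

A is deterministic, so H(A) = 0. B is uniform over 9 outcomes, so H(B) = log₂(9) = 3.170 bits. Any distribution with genuine randomness has higher entropy than a deterministic one.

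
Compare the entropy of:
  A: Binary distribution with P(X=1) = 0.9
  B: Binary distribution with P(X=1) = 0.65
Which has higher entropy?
B

For binary distributions, entropy is maximized at p=0.5 and decreases as p moves toward 0 or 1.

H(A) = H(0.9) = 0.4690 bits
H(B) = H(0.65) = 0.9341 bits

Distribution B (p=0.65) is closer to uniform (p=0.5), so it has higher entropy.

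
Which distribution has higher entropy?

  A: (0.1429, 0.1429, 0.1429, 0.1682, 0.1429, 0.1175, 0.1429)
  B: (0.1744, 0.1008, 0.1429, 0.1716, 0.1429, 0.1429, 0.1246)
A

Both distributions are close to uniform, making this a harder comparison.

H(A) = 2.8008 bits
H(B) = 2.7870 bits

The distribution closer to uniform has higher entropy.
Answer: A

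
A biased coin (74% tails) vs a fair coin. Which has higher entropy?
Fair coin

The fair coin is uniform (p=0.5), maximizing binary entropy at 1 bit. The biased coin has H(0.74) ≈ 0.827 bits — its outcome is more predictable, so its entropy is lower.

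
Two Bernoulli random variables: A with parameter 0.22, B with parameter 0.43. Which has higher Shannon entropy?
B

For binary distributions, entropy is maximized at p=0.5 and decreases as p moves toward 0 or 1.

H(A) = H(0.22) = 0.7602 bits
H(B) = H(0.43) = 0.9858 bits

Distribution B (p=0.43) is closer to uniform (p=0.5), so it has higher entropy.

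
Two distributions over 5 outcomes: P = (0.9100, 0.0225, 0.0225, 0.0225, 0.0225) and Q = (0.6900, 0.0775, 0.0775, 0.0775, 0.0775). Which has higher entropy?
Q

P is highly concentrated on one outcome (91%), making it nearly deterministic. Q spreads its mass more evenly (max 69%). The more spread-out distribution has higher entropy: H(P) ≈ 0.616 bits, H(Q) ≈ 1.513 bits.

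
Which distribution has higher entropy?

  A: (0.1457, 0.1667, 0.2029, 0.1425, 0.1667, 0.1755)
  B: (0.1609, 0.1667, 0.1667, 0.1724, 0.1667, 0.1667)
B

Both distributions are close to uniform, making this a harder comparison.

H(A) = 2.5747 bits
H(B) = 2.5847 bits

The distribution closer to uniform has higher entropy.
Answer: B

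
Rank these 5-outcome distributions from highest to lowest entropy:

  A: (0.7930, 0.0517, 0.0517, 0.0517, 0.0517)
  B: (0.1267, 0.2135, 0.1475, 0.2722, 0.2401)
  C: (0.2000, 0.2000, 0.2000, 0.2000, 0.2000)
C > B > A

Key insight: Entropy is maximized by uniform distributions and minimized by concentrated distributions.

- Uniform distributions have maximum entropy log₂(5) = 2.3219 bits
- The more "peaked" or concentrated a distribution, the lower its entropy

Entropies:
  H(A) = 1.1497 bits
  H(B) = 2.2657 bits
  H(C) = 2.3219 bits

Ranking: C > B > A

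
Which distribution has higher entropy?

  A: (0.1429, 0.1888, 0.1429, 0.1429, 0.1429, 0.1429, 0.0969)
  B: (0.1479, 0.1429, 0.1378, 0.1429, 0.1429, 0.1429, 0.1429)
B

Both distributions are close to uniform, making this a harder comparison.

H(A) = 2.7857 bits
H(B) = 2.8071 bits

The distribution closer to uniform has higher entropy.
Answer: B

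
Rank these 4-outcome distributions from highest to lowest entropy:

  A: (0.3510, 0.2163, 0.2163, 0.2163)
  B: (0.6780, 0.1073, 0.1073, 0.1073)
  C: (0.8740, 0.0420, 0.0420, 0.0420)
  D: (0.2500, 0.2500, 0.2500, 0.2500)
D > A > B > C

Key insight: Entropy is maximized by uniform distributions and minimized by concentrated distributions.

Entropies:
  H(A) = 1.9636 bits
  H(B) = 1.4169 bits
  H(C) = 0.7461 bits
  H(D) = 2.0000 bits

Ranking: D > A > B > C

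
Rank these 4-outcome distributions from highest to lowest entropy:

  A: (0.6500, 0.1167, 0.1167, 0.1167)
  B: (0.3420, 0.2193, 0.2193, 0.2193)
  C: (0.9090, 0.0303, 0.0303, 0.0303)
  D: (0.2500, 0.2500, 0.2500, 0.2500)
D > B > A > C

Key insight: Entropy is maximized by uniform distributions and minimized by concentrated distributions.

Entropies:
  H(A) = 1.4888 bits
  H(B) = 1.9696 bits
  H(C) = 0.5840 bits
  H(D) = 2.0000 bits

Ranking: D > B > A > C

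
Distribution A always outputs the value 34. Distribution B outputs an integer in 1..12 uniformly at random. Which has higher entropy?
B

A is deterministic, so H(A) = 0. B is uniform over 12 outcomes, so H(B) = log₂(12) = 3.585 bits. Any distribution with genuine randomness has higher entropy than a deterministic one.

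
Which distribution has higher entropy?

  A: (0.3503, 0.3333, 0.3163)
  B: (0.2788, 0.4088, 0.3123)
A

Both distributions are close to uniform, making this a harder comparison.

H(A) = 1.5837 bits
H(B) = 1.5657 bits

The distribution closer to uniform has higher entropy.
Answer: A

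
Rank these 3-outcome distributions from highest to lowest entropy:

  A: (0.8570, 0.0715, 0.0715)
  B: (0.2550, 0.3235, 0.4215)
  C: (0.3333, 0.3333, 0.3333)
C > B > A

Key insight: Entropy is maximized by uniform distributions and minimized by concentrated distributions.

- Uniform distributions have maximum entropy log₂(3) = 1.5850 bits
- The more "peaked" or concentrated a distribution, the lower its entropy

Entropies:
  H(A) = 0.7350 bits
  H(B) = 1.5548 bits
  H(C) = 1.5850 bits

Ranking: C > B > A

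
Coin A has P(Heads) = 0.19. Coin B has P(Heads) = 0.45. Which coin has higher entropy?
B

For binary distributions, entropy is maximized at p=0.5 and decreases as p moves toward 0 or 1.

H(A) = H(0.19) = 0.7015 bits
H(B) = H(0.45) = 0.9928 bits

Distribution B (p=0.45) is closer to uniform (p=0.5), so it has higher entropy.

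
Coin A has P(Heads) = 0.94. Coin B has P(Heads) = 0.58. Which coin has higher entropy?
B

For binary distributions, entropy is maximized at p=0.5 and decreases as p moves toward 0 or 1.

H(A) = H(0.94) = 0.3274 bits
H(B) = H(0.58) = 0.9815 bits

Distribution B (p=0.58) is closer to uniform (p=0.5), so it has higher entropy.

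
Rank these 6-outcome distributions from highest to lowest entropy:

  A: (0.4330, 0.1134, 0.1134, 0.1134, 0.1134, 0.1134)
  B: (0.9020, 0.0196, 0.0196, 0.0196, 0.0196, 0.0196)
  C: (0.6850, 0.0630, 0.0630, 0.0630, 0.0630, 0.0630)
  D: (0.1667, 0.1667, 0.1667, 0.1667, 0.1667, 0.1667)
D > A > C > B

Key insight: Entropy is maximized by uniform distributions and minimized by concentrated distributions.

Entropies:
  H(A) = 2.3035 bits
  H(B) = 0.6902 bits
  H(C) = 1.6303 bits
  H(D) = 2.5850 bits

Ranking: D > A > C > B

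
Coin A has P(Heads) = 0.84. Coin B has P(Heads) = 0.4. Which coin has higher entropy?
B

For binary distributions, entropy is maximized at p=0.5 and decreases as p moves toward 0 or 1.

H(A) = H(0.84) = 0.6343 bits
H(B) = H(0.4) = 0.9710 bits

Distribution B (p=0.4) is closer to uniform (p=0.5), so it has higher entropy.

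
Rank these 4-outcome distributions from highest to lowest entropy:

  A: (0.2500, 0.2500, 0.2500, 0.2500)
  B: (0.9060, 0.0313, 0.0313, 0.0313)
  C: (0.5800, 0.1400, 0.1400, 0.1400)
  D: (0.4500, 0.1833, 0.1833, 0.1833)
A > D > C > B

Key insight: Entropy is maximized by uniform distributions and minimized by concentrated distributions.

Entropies:
  H(A) = 2.0000 bits
  H(B) = 0.5987 bits
  H(C) = 1.6471 bits
  H(D) = 1.8645 bits

Ranking: A > D > C > B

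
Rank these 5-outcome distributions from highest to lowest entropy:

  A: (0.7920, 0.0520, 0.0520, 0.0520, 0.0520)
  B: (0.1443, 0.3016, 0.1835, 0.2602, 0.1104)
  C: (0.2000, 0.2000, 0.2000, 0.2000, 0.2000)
C > B > A

Key insight: Entropy is maximized by uniform distributions and minimized by concentrated distributions.

- Uniform distributions have maximum entropy log₂(5) = 2.3219 bits
- The more "peaked" or concentrated a distribution, the lower its entropy

Entropies:
  H(A) = 1.1536 bits
  H(B) = 2.2298 bits
  H(C) = 2.3219 bits

Ranking: C > B > A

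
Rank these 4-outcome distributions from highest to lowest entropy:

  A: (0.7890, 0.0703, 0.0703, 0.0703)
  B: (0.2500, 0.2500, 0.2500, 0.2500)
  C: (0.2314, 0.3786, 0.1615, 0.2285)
B > C > A

Key insight: Entropy is maximized by uniform distributions and minimized by concentrated distributions.

- Uniform distributions have maximum entropy log₂(4) = 2.0000 bits
- The more "peaked" or concentrated a distribution, the lower its entropy

Entropies:
  H(A) = 1.0778 bits
  H(B) = 2.0000 bits
  H(C) = 1.9305 bits

Ranking: B > C > A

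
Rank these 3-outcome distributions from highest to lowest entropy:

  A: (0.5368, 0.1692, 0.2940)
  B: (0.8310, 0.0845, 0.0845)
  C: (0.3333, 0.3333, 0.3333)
C > A > B

Key insight: Entropy is maximized by uniform distributions and minimized by concentrated distributions.

- Uniform distributions have maximum entropy log₂(3) = 1.5850 bits
- The more "peaked" or concentrated a distribution, the lower its entropy

Entropies:
  H(A) = 1.4348 bits
  H(B) = 0.8244 bits
  H(C) = 1.5850 bits

Ranking: C > A > B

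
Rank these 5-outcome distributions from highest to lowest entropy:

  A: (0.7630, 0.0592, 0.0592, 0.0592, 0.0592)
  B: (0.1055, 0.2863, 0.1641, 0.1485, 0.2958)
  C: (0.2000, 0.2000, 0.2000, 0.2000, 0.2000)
C > B > A

Key insight: Entropy is maximized by uniform distributions and minimized by concentrated distributions.

- Uniform distributions have maximum entropy log₂(5) = 2.3219 bits
- The more "peaked" or concentrated a distribution, the lower its entropy

Entropies:
  H(A) = 1.2640 bits
  H(B) = 2.2150 bits
  H(C) = 2.3219 bits

Ranking: C > B > A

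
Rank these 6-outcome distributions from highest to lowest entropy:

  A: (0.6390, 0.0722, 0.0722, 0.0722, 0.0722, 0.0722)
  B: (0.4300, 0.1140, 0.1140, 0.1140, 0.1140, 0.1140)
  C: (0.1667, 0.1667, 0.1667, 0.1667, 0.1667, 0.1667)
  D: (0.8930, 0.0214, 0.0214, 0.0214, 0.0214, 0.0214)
C > B > A > D

Key insight: Entropy is maximized by uniform distributions and minimized by concentrated distributions.

Entropies:
  H(A) = 1.7817 bits
  H(B) = 2.3093 bits
  H(C) = 2.5850 bits
  H(D) = 0.7392 bits

Ranking: C > B > A > D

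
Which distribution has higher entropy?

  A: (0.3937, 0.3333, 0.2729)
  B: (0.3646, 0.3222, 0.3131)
B

Both distributions are close to uniform, making this a harder comparison.

H(A) = 1.5691 bits
H(B) = 1.5817 bits

The distribution closer to uniform has higher entropy.
Answer: B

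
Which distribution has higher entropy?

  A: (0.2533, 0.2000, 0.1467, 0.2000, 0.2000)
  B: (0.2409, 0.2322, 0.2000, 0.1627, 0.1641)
B

Both distributions are close to uniform, making this a harder comparison.

H(A) = 2.3012 bits
H(B) = 2.3024 bits

The distribution closer to uniform has higher entropy.
Answer: B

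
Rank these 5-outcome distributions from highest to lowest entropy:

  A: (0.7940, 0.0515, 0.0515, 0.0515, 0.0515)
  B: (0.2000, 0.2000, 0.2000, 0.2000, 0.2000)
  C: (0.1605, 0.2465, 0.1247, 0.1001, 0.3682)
B > C > A

Key insight: Entropy is maximized by uniform distributions and minimized by concentrated distributions.

- Uniform distributions have maximum entropy log₂(5) = 2.3219 bits
- The more "peaked" or concentrated a distribution, the lower its entropy

Entropies:
  H(A) = 1.1458 bits
  H(B) = 2.3219 bits
  H(C) = 2.1592 bits

Ranking: B > C > A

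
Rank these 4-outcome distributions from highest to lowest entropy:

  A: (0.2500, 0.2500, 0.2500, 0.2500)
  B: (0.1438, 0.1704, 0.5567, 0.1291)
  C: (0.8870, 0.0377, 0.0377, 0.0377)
A > B > C

Key insight: Entropy is maximized by uniform distributions and minimized by concentrated distributions.

- Uniform distributions have maximum entropy log₂(4) = 2.0000 bits
- The more "peaked" or concentrated a distribution, the lower its entropy

Entropies:
  H(A) = 2.0000 bits
  H(B) = 1.6890 bits
  H(C) = 0.6880 bits

Ranking: A > B > C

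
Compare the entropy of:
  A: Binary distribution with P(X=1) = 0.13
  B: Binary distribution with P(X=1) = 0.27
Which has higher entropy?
B

For binary distributions, entropy is maximized at p=0.5 and decreases as p moves toward 0 or 1.

H(A) = H(0.13) = 0.5574 bits
H(B) = H(0.27) = 0.8415 bits

Distribution B (p=0.27) is closer to uniform (p=0.5), so it has higher entropy.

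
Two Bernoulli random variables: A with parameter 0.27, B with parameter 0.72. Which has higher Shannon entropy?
B

For binary distributions, entropy is maximized at p=0.5 and decreases as p moves toward 0 or 1.

H(A) = H(0.27) = 0.8415 bits
H(B) = H(0.72) = 0.8555 bits

Distribution B (p=0.72) is closer to uniform (p=0.5), so it has higher entropy.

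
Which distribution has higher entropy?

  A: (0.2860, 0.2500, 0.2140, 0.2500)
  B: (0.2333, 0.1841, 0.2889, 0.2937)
A

Both distributions are close to uniform, making this a harder comparison.

H(A) = 1.9925 bits
H(B) = 1.9760 bits

The distribution closer to uniform has higher entropy.
Answer: A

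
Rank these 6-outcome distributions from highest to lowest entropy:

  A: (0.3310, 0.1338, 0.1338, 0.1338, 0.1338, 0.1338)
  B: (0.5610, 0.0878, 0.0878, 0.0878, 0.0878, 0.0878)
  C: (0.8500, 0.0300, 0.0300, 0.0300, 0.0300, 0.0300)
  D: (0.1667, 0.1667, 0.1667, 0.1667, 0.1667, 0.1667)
D > A > B > C

Key insight: Entropy is maximized by uniform distributions and minimized by concentrated distributions.

Entropies:
  H(A) = 2.4693 bits
  H(B) = 2.0086 bits
  H(C) = 0.9581 bits
  H(D) = 2.5850 bits

Ranking: D > A > B > C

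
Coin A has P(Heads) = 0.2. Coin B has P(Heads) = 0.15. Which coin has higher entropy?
A

For binary distributions, entropy is maximized at p=0.5 and decreases as p moves toward 0 or 1.

H(A) = H(0.2) = 0.7219 bits
H(B) = H(0.15) = 0.6098 bits

Distribution A (p=0.2) is closer to uniform (p=0.5), so it has higher entropy.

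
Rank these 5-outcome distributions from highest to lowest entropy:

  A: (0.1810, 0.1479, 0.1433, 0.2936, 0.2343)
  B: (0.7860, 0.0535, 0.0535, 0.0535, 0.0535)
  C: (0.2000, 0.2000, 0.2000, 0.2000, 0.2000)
C > A > B

Key insight: Entropy is maximized by uniform distributions and minimized by concentrated distributions.

- Uniform distributions have maximum entropy log₂(5) = 2.3219 bits
- The more "peaked" or concentrated a distribution, the lower its entropy

Entropies:
  H(A) = 2.2654 bits
  H(B) = 1.1771 bits
  H(C) = 2.3219 bits

Ranking: C > A > B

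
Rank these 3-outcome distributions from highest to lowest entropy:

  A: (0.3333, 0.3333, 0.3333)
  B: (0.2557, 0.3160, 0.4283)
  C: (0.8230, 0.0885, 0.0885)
A > B > C

Key insight: Entropy is maximized by uniform distributions and minimized by concentrated distributions.

- Uniform distributions have maximum entropy log₂(3) = 1.5850 bits
- The more "peaked" or concentrated a distribution, the lower its entropy

Entropies:
  H(A) = 1.5850 bits
  H(B) = 1.5522 bits
  H(C) = 0.8505 bits

Ranking: A > B > C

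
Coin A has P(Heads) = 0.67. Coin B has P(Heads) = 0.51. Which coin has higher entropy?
B

For binary distributions, entropy is maximized at p=0.5 and decreases as p moves toward 0 or 1.

H(A) = H(0.67) = 0.9149 bits
H(B) = H(0.51) = 0.9997 bits

Distribution B (p=0.51) is closer to uniform (p=0.5), so it has higher entropy.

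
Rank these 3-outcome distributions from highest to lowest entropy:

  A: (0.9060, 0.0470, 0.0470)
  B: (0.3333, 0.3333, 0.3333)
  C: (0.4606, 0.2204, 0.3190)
B > C > A

Key insight: Entropy is maximized by uniform distributions and minimized by concentrated distributions.

- Uniform distributions have maximum entropy log₂(3) = 1.5850 bits
- The more "peaked" or concentrated a distribution, the lower its entropy

Entropies:
  H(A) = 0.5437 bits
  H(B) = 1.5850 bits
  H(C) = 1.5218 bits

Ranking: B > C > A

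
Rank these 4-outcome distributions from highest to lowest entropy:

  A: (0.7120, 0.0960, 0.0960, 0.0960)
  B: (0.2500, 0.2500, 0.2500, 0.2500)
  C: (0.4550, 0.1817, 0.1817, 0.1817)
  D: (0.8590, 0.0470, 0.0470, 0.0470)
B > C > A > D

Key insight: Entropy is maximized by uniform distributions and minimized by concentrated distributions.

Entropies:
  H(A) = 1.3226 bits
  H(B) = 2.0000 bits
  H(C) = 1.8580 bits
  H(D) = 0.8103 bits

Ranking: B > C > A > D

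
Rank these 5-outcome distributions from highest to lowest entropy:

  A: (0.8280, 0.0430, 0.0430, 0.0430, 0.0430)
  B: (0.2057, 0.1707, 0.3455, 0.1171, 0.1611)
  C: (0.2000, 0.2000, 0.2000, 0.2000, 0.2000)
C > B > A

Key insight: Entropy is maximized by uniform distributions and minimized by concentrated distributions.

- Uniform distributions have maximum entropy log₂(5) = 2.3219 bits
- The more "peaked" or concentrated a distribution, the lower its entropy

Entropies:
  H(A) = 1.0063 bits
  H(B) = 2.2209 bits
  H(C) = 2.3219 bits

Ranking: C > B > A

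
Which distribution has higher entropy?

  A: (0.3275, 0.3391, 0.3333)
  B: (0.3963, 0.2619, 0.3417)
A

Both distributions are close to uniform, making this a harder comparison.

H(A) = 1.5848 bits
H(B) = 1.5648 bits

The distribution closer to uniform has higher entropy.
Answer: A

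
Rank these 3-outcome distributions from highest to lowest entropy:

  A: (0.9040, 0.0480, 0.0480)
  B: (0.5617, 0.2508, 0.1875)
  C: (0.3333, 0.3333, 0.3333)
C > B > A

Key insight: Entropy is maximized by uniform distributions and minimized by concentrated distributions.

- Uniform distributions have maximum entropy log₂(3) = 1.5850 bits
- The more "peaked" or concentrated a distribution, the lower its entropy

Entropies:
  H(A) = 0.5522 bits
  H(B) = 1.4206 bits
  H(C) = 1.5850 bits

Ranking: C > B > A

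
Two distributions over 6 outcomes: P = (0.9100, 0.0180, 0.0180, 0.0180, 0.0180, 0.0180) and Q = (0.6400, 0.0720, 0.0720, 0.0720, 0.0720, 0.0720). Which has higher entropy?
Q

P is highly concentrated on one outcome (91%), making it nearly deterministic. Q spreads its mass more evenly (max 64%). The more spread-out distribution has higher entropy: H(P) ≈ 0.645 bits, H(Q) ≈ 1.779 bits.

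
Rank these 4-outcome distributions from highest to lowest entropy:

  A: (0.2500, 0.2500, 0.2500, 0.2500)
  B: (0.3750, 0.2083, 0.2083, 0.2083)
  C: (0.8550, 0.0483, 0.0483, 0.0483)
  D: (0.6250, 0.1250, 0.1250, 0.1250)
A > B > D > C

Key insight: Entropy is maximized by uniform distributions and minimized by concentrated distributions.

Entropies:
  H(A) = 2.0000 bits
  H(B) = 1.9450 bits
  H(C) = 0.8270 bits
  H(D) = 1.5488 bits

Ranking: A > B > D > C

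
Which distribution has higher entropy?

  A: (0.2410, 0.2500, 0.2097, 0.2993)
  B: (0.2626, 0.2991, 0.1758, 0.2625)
A

Both distributions are close to uniform, making this a harder comparison.

H(A) = 1.9882 bits
H(B) = 1.9748 bits

The distribution closer to uniform has higher entropy.
Answer: A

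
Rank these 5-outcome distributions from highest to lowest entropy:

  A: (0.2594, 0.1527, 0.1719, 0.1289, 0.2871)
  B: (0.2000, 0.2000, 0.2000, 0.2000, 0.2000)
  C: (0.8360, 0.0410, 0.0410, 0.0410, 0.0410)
B > A > C

Key insight: Entropy is maximized by uniform distributions and minimized by concentrated distributions.

- Uniform distributions have maximum entropy log₂(5) = 2.3219 bits
- The more "peaked" or concentrated a distribution, the lower its entropy

Entropies:
  H(A) = 2.2536 bits
  H(B) = 2.3219 bits
  H(C) = 0.9718 bits

Ranking: B > A > C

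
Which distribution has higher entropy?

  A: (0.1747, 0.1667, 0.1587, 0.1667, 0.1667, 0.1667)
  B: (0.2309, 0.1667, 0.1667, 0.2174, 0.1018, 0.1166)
A

Both distributions are close to uniform, making this a harder comparison.

H(A) = 2.5844 bits
H(B) = 2.5256 bits

The distribution closer to uniform has higher entropy.
Answer: A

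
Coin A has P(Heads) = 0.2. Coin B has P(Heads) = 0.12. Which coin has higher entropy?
A

For binary distributions, entropy is maximized at p=0.5 and decreases as p moves toward 0 or 1.

H(A) = H(0.2) = 0.7219 bits
H(B) = H(0.12) = 0.5294 bits

Distribution A (p=0.2) is closer to uniform (p=0.5), so it has higher entropy.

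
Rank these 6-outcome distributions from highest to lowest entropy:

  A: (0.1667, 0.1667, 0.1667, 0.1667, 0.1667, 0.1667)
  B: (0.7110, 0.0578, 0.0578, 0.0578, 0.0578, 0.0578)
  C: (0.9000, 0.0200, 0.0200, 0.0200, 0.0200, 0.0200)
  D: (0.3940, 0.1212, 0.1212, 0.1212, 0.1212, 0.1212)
A > D > B > C

Key insight: Entropy is maximized by uniform distributions and minimized by concentrated distributions.

Entropies:
  H(A) = 2.5850 bits
  H(B) = 1.5385 bits
  H(C) = 0.7012 bits
  H(D) = 2.3744 bits

Ranking: A > D > B > C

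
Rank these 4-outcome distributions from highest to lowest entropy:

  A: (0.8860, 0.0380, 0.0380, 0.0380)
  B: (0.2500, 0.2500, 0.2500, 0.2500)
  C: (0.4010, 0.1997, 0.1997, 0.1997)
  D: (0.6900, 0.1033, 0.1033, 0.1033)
B > C > D > A

Key insight: Entropy is maximized by uniform distributions and minimized by concentrated distributions.

Entropies:
  H(A) = 0.6926 bits
  H(B) = 2.0000 bits
  H(C) = 1.9209 bits
  H(D) = 1.3845 bits

Ranking: B > C > D > A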